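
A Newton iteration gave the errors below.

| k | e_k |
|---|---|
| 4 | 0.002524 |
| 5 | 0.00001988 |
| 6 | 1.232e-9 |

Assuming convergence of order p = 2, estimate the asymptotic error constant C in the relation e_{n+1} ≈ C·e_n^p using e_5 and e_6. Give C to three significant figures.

C ≈ e_6 / e_5^2
  = 1.232e-9 / (0.00001988)^2
  = 1.232e-9 / 3.95214e-10 ≈ 3.1173

3.12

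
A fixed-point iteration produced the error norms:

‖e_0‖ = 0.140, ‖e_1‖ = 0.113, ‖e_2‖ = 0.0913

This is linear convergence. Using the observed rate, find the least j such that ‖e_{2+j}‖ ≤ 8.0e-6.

Rate ρ ≈ ‖e_2‖/‖e_1‖ = 0.0913/0.113 = 0.8080.
After j more steps, ‖e_{2+j}‖ ≈ 0.0913·ρ^j; need ρ^j ≤ 8.0e-6/0.0913 = 8.76232e-05.
j ≥ ln(8.76232e-05)/ln(0.8080) = -9.3425/-0.21319 = 43.822.
So 44 more iterations are needed.

44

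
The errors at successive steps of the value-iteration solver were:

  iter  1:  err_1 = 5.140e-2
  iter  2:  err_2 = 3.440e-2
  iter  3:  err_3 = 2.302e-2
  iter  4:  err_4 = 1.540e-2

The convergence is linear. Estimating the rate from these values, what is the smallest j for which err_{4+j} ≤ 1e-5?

Rate ρ ≈ err_4/err_3 = 1.540e-2/2.302e-2 = 0.6690.
After j more steps, err_{4+j} ≈ 1.540e-2·ρ^j; need ρ^j ≤ 1e-5/1.540e-2 = 0.000649351.
j ≥ ln(0.000649351)/ln(0.6690) = -7.3395/-0.40197 = 18.259.
So 19 more iterations are needed.

19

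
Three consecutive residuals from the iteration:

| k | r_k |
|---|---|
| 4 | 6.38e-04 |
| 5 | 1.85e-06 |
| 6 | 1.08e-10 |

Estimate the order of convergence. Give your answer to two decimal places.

p ≈ ln(r_6/r_5) / ln(r_5/r_4)
  = ln(1.08e-10/1.85e-06) / ln(1.85e-06/6.38e-04)
  = ln(5.83784e-05) / ln(0.00289969)
  = -9.74856 / -5.84315 ≈ 1.66837

1.67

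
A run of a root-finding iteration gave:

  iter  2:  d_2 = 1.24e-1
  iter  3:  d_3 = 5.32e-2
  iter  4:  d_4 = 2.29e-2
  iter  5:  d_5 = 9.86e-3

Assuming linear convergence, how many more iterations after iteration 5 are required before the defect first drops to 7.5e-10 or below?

20

Rate ρ ≈ d_5/d_4 = 9.86e-3/2.29e-2 = 0.4306.
After j more steps, d_{5+j} ≈ 9.86e-3·ρ^j; need ρ^j ≤ 7.5e-10/9.86e-3 = 7.60649e-08.
j ≥ ln(7.60649e-08)/ln(0.4306) = -16.3917/-0.84258 = 19.454.
So 20 more iterations are needed.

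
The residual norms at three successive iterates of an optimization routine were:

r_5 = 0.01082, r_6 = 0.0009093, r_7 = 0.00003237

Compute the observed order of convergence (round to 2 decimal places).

p ≈ ln(r_7/r_6) / ln(r_6/r_5)
  = ln(0.00003237/0.0009093) / ln(0.0009093/0.01082)
  = ln(0.0355988) / ln(0.0840388)
  = -3.33544 / -2.47648 ≈ 1.34685

1.35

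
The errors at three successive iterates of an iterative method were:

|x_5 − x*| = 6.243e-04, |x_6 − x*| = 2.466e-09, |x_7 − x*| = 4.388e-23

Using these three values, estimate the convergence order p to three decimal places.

p ≈ ln(|x_7 − x*|/|x_6 − x*|) / ln(|x_6 − x*|/|x_5 − x*|)
  = ln(4.388e-23/2.466e-09) / ln(2.466e-09/6.243e-04)
  = ln(1.7794e-14) / ln(3.95002e-06)
  = -31.659915 / -12.441790 ≈ 2.544643

2.545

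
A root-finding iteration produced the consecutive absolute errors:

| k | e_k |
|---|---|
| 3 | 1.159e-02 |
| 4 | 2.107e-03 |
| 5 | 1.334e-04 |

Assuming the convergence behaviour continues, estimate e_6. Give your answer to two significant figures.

First estimate the order: p ≈ ln(e_5/e_4) / ln(e_4/e_3) = ln(1.334e-04/2.107e-03)/ln(2.107e-03/1.159e-02) = ln(0.0633128)/ln(0.181795) ≈ 1.6187.
Then e_6 ≈ e_5·(e_5/e_4)^p = 1.334e-04·(0.0633128)^1.6187 = 1.334e-04·0.0114809 ≈ 1.532e-06.

1.5e-6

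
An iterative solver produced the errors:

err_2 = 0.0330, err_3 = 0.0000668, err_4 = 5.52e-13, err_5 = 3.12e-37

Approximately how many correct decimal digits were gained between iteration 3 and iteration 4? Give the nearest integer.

8

Digits gained ≈ log₁₀(err_3/err_4) = log₁₀(0.0000668/5.52e-13) = log₁₀(1.21014e+08) ≈ 8.083.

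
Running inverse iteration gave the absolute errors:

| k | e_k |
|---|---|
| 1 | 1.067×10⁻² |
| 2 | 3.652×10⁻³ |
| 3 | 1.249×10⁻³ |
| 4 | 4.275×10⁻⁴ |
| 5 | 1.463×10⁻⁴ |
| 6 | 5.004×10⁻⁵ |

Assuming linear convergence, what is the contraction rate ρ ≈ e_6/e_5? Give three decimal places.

0.342

ρ ≈ e_6/e_5 = 5.004×10⁻⁵/1.463×10⁻⁴ = 0.34204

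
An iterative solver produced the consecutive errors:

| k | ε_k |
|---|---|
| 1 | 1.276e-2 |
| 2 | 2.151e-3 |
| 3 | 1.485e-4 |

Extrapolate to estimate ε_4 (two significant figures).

2.7e-6

First estimate the order: p ≈ ln(ε_3/ε_2) / ln(ε_2/ε_1) = ln(1.485e-4/2.151e-3)/ln(2.151e-3/1.276e-2) = ln(0.0690377)/ln(0.168574) ≈ 1.5014.
Then ε_4 ≈ ε_3·(ε_3/ε_2)^p = 1.485e-4·(0.0690377)^1.5014 = 1.485e-4·0.0180719 ≈ 2.684e-06.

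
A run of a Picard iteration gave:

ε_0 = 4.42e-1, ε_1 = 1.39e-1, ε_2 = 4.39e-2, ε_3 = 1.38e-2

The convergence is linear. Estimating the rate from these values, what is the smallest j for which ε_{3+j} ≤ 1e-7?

Rate ρ ≈ ε_3/ε_2 = 1.38e-2/4.39e-2 = 0.3144.
After j more steps, ε_{3+j} ≈ 1.38e-2·ρ^j; need ρ^j ≤ 1e-7/1.38e-2 = 7.24638e-06.
j ≥ ln(7.24638e-06)/ln(0.3144) = -11.8350/-1.15709 = 10.228.
So 11 more iterations are needed.

11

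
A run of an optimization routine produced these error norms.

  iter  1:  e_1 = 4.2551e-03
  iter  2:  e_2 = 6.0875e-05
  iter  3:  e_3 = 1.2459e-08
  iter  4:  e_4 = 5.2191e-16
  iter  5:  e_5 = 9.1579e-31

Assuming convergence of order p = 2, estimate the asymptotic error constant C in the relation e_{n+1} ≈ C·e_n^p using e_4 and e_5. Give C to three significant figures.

C ≈ e_5 / e_4^2
  = 9.1579e-31 / (5.2191e-16)^2
  = 9.1579e-31 / 2.7239e-31 ≈ 3.3621

3.36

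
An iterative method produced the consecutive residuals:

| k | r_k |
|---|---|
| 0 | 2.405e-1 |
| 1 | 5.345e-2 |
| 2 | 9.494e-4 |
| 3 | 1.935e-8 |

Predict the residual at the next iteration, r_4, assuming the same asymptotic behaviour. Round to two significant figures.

First estimate the order: p ≈ ln(r_3/r_2) / ln(r_2/r_1) = ln(1.935e-8/9.494e-4)/ln(9.494e-4/5.345e-2) = ln(2.03813e-05)/ln(0.0177624) ≈ 2.6797.
Then r_4 ≈ r_3·(r_3/r_2)^p = 1.935e-8·(2.03813e-05)^2.6797 = 1.935e-8·2.69246e-13 ≈ 5.21e-21.

5.2e-21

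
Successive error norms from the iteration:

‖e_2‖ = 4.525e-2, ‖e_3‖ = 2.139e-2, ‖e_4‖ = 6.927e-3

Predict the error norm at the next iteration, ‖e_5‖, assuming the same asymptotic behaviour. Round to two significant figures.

1.3e-3

First estimate the order: p ≈ ln(‖e_4‖/‖e_3‖) / ln(‖e_3‖/‖e_2‖) = ln(6.927e-3/2.139e-2)/ln(2.139e-2/4.525e-2) = ln(0.323843)/ln(0.472707) ≈ 1.5048.
Then ‖e_5‖ ≈ ‖e_4‖·(‖e_4‖/‖e_3‖)^p = 6.927e-3·(0.323843)^1.5048 = 6.927e-3·0.183295 ≈ 0.00127.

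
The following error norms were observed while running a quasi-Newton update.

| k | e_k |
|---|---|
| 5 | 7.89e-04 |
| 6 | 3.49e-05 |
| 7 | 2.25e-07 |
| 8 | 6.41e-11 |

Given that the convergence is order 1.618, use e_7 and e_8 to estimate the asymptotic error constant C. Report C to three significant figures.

C ≈ e_8 / e_7^1.618
  = 6.41e-11 / (2.25e-07)^1.618
  = 6.41e-11 / 1.7532e-11 ≈ 3.6562

3.66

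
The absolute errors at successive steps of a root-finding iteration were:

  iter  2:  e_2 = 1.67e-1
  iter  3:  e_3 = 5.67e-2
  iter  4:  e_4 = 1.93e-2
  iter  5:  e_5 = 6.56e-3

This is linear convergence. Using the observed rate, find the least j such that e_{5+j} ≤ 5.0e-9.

14

Rate ρ ≈ e_5/e_4 = 6.56e-3/1.93e-2 = 0.3399.
After j more steps, e_{5+j} ≈ 6.56e-3·ρ^j; need ρ^j ≤ 5.0e-9/6.56e-3 = 7.62195e-07.
j ≥ ln(7.62195e-07)/ln(0.3399) = -14.0871/-1.07910 = 13.054.
So 14 more iterations are needed.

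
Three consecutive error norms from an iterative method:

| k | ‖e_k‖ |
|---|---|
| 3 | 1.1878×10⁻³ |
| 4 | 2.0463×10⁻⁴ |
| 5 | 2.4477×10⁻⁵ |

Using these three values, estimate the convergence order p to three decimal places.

p ≈ ln(‖e_5‖/‖e_4‖) / ln(‖e_4‖/‖e_3‖)
  = ln(2.4477×10⁻⁵/2.0463×10⁻⁴) / ln(2.0463×10⁻⁴/1.1878×10⁻³)
  = ln(0.119616) / ln(0.172276)
  = -2.123469 / -1.758657 ≈ 1.207438

1.207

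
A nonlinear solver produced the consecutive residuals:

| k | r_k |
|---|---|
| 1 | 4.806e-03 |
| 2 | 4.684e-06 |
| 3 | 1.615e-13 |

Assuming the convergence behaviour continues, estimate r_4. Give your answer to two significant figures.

5.2e-32

First estimate the order: p ≈ ln(r_3/r_2) / ln(r_2/r_1) = ln(1.615e-13/4.684e-06)/ln(4.684e-06/4.806e-03) = ln(3.44791e-08)/ln(0.000974615) ≈ 2.4783.
Then r_4 ≈ r_3·(r_3/r_2)^p = 1.615e-13·(3.44791e-08)^2.4783 = 1.615e-13·3.20498e-19 ≈ 5.176e-32.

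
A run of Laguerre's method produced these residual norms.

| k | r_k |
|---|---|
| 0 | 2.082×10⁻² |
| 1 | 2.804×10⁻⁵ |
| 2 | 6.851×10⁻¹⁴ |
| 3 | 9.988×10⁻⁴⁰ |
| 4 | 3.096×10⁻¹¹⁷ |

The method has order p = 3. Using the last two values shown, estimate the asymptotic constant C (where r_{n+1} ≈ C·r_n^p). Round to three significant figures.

C ≈ r_4 / r_3^3
  = 3.096×10⁻¹¹⁷ / (9.988×10⁻⁴⁰)^3
  = 3.096×10⁻¹¹⁷ / 9.96404e-118 ≈ 3.1072

3.11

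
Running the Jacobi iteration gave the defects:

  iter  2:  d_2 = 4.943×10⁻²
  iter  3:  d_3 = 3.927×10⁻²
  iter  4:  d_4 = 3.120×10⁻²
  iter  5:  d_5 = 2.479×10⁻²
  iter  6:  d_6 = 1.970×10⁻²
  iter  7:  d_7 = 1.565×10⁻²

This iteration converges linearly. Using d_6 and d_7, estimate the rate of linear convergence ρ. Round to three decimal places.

ρ ≈ d_7/d_6 = 1.565×10⁻²/1.970×10⁻² = 0.79442

0.794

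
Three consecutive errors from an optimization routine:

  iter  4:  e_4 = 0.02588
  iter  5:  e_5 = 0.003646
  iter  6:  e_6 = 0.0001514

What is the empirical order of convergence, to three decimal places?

1.623

p ≈ ln(e_6/e_5) / ln(e_5/e_4)
  = ln(0.0001514/0.003646) / ln(0.003646/0.02588)
  = ln(0.041525) / ln(0.140881)
  = -3.181460 / -1.959840 ≈ 1.623326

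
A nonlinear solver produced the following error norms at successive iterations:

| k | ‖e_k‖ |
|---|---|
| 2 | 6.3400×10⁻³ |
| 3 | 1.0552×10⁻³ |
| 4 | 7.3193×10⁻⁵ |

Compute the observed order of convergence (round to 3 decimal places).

1.488

p ≈ ln(‖e_4‖/‖e_3‖) / ln(‖e_3‖/‖e_2‖)
  = ln(7.3193×10⁻⁵/1.0552×10⁻³) / ln(1.0552×10⁻³/6.3400×10⁻³)
  = ln(0.0693641) / ln(0.166435)
  = -2.668386 / -1.793150 ≈ 1.488100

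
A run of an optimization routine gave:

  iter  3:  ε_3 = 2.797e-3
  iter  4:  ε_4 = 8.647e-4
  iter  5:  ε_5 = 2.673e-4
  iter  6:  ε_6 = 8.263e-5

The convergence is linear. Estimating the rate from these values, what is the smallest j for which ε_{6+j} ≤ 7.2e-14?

Rate ρ ≈ ε_6/ε_5 = 8.263e-5/2.673e-4 = 0.3091.
After j more steps, ε_{6+j} ≈ 8.263e-5·ρ^j; need ρ^j ≤ 7.2e-14/8.263e-5 = 8.71354e-10.
j ≥ ln(8.71354e-10)/ln(0.3091) = -20.8610/-1.17409 = 17.768.
So 18 more iterations are needed.

18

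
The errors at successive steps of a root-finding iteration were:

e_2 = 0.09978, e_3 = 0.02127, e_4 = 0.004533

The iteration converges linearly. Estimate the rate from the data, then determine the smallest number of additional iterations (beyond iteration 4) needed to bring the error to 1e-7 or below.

Rate ρ ≈ e_4/e_3 = 0.004533/0.02127 = 0.2131.
After j more steps, e_{4+j} ≈ 0.004533·ρ^j; need ρ^j ≤ 1e-7/0.004533 = 2.20604e-05.
j ≥ ln(2.20604e-05)/ln(0.2131) = -10.7217/-1.54599 = 6.935.
So 7 more iterations are needed.

7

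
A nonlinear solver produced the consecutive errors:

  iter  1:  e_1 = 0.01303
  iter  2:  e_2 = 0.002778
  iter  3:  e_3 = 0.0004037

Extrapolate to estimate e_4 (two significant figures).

First estimate the order: p ≈ ln(e_3/e_2) / ln(e_2/e_1) = ln(0.0004037/0.002778)/ln(0.002778/0.01303) = ln(0.14532)/ln(0.2132) ≈ 1.2480.
Then e_4 ≈ e_3·(e_3/e_2)^p = 0.0004037·(0.14532)^1.2480 = 0.0004037·0.0900704 ≈ 3.636e-05.

3.6e-5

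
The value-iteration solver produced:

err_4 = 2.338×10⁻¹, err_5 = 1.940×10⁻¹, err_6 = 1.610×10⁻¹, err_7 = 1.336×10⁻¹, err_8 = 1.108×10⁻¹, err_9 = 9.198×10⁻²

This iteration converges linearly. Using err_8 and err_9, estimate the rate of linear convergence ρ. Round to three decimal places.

ρ ≈ err_9/err_8 = 9.198×10⁻²/1.108×10⁻¹ = 0.83014

0.830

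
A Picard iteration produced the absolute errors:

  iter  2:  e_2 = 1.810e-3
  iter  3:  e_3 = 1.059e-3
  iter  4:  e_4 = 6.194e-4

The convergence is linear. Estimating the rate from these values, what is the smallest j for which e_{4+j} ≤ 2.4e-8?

Rate ρ ≈ e_4/e_3 = 6.194e-4/1.059e-3 = 0.5849.
After j more steps, e_{4+j} ≈ 6.194e-4·ρ^j; need ρ^j ≤ 2.4e-8/6.194e-4 = 3.87472e-05.
j ≥ ln(3.87472e-05)/ln(0.5849) = -10.1585/-0.53631 = 18.941.
So 19 more iterations are needed.

19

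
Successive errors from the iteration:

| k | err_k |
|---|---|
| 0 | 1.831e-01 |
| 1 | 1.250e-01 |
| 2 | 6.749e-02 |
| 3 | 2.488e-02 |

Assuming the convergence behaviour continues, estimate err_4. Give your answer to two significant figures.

4.9e-3

First estimate the order: p ≈ ln(err_3/err_2) / ln(err_2/err_1) = ln(2.488e-02/6.749e-02)/ln(6.749e-02/1.250e-01) = ln(0.368647)/ln(0.53992) ≈ 1.6191.
Then err_4 ≈ err_3·(err_3/err_2)^p = 2.488e-02·(0.368647)^1.6191 = 2.488e-02·0.198746 ≈ 0.004945.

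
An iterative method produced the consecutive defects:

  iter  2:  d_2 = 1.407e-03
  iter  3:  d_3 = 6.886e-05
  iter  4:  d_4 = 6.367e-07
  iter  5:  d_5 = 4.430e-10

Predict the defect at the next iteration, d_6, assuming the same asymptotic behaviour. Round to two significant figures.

5.6e-15

First estimate the order: p ≈ ln(d_5/d_4) / ln(d_4/d_3) = ln(4.430e-10/6.367e-07)/ln(6.367e-07/6.886e-05) = ln(0.000695775)/ln(0.0092463) ≈ 1.5524.
Then d_6 ≈ d_5·(d_5/d_4)^p = 4.430e-10·(0.000695775)^1.5524 = 4.430e-10·1.25386e-05 ≈ 5.555e-15.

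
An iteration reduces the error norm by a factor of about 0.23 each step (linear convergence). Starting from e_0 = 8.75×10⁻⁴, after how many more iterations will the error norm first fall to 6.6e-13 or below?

After k steps, e_k ≈ 8.75×10⁻⁴·0.23^k.
Need 0.23^k ≤ 6.6e-13/8.75×10⁻⁴ = 7.54286e-10.
k ≥ ln(7.54286e-10)/ln(0.23) = -21.0052/-1.46968 = 14.292.
Smallest integer k = 15.

15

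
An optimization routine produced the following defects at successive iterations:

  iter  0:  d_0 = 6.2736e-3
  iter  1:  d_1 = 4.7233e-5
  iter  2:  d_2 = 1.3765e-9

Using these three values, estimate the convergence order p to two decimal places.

p ≈ ln(d_2/d_1) / ln(d_1/d_0)
  = ln(1.3765e-9/4.7233e-5) / ln(4.7233e-5/6.2736e-3)
  = ln(2.91428e-05) / ln(0.00752885)
  = -10.44330 / -4.88901 ≈ 2.13608

2.14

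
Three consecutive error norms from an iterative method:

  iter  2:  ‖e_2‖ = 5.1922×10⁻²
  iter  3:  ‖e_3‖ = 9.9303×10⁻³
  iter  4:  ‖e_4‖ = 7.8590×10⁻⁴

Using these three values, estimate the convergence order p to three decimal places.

p ≈ ln(‖e_4‖/‖e_3‖) / ln(‖e_3‖/‖e_2‖)
  = ln(7.8590×10⁻⁴/9.9303×10⁻³) / ln(9.9303×10⁻³/5.1922×10⁻²)
  = ln(0.0791416) / ln(0.191254)
  = -2.536517 / -1.654153 ≈ 1.533423

1.533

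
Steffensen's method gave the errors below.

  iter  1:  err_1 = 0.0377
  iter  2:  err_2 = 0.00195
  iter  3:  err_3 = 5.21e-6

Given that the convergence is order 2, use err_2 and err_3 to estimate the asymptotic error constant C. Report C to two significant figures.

C ≈ err_3 / err_2^2
  = 5.21e-6 / (0.00195)^2
  = 5.21e-6 / 3.8025e-06 ≈ 1.3702

1.4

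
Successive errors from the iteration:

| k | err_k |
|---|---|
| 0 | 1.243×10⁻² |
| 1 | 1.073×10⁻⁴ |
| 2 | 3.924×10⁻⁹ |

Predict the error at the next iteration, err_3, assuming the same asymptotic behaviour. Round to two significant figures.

First estimate the order: p ≈ ln(err_2/err_1) / ln(err_1/err_0) = ln(3.924×10⁻⁹/1.073×10⁻⁴)/ln(1.073×10⁻⁴/1.243×10⁻²) = ln(3.65704e-05)/ln(0.00863234) ≈ 2.1498.
Then err_3 ≈ err_2·(err_2/err_1)^p = 3.924×10⁻⁹·(3.65704e-05)^2.1498 = 3.924×10⁻⁹·2.89478e-10 ≈ 1.136e-18.

1.1e-18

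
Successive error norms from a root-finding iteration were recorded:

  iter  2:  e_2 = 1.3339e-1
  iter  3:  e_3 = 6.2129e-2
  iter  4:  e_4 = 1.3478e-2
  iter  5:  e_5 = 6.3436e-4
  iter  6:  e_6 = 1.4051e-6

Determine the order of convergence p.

2

Consecutive ratios: e_6/e_5 = 1.4051e-6/6.3436e-4 = 0.00221499, e_5/e_4 = 6.3436e-4/1.3478e-2 = 0.0470663.
p ≈ ln(0.00221499)/ln(0.0470663) = -6.1125/-3.0562 ≈ 2.00.
So the convergence is quadratic (order 2).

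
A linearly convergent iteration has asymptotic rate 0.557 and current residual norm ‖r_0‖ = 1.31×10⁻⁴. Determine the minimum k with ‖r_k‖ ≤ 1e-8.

After k steps, ‖r_k‖ ≈ 1.31×10⁻⁴·0.557^k.
Need 0.557^k ≤ 1e-8/1.31×10⁻⁴ = 7.63359e-05.
k ≥ ln(7.63359e-05)/ln(0.557) = -9.4804/-0.58519 = 16.201.
Smallest integer k = 17.

17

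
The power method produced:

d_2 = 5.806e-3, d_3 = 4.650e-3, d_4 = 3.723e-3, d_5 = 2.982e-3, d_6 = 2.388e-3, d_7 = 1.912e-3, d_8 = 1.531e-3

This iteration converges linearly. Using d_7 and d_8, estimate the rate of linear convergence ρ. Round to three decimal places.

ρ ≈ d_8/d_7 = 1.531e-3/1.912e-3 = 0.80073

0.801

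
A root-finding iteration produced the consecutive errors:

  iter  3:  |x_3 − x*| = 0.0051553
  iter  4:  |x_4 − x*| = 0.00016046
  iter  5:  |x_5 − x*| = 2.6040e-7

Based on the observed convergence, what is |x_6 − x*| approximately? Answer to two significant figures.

First estimate the order: p ≈ ln(|x_5 − x*|/|x_4 − x*|) / ln(|x_4 − x*|/|x_3 − x*|) = ln(2.6040e-7/0.00016046)/ln(0.00016046/0.0051553) = ln(0.00162283)/ln(0.0311252) ≈ 1.8513.
Then |x_6 − x*| ≈ |x_5 − x*|·(|x_5 − x*|/|x_4 − x*|)^p = 2.6040e-7·(0.00162283)^1.8513 = 2.6040e-7·6.84508e-06 ≈ 1.782e-12.

1.8e-12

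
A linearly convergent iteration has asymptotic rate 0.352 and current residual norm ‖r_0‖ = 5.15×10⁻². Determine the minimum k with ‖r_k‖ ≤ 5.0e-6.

9

After k steps, ‖r_k‖ ≈ 5.15×10⁻²·0.352^k.
Need 0.352^k ≤ 5.0e-6/5.15×10⁻² = 9.70874e-05.
k ≥ ln(9.70874e-05)/ln(0.352) = -9.2399/-1.04412 = 8.849.
Smallest integer k = 9.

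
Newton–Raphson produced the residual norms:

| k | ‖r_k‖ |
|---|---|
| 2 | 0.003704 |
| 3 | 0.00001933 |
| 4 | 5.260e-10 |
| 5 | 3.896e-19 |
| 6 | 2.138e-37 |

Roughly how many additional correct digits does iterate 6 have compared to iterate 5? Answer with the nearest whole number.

Digits gained ≈ log₁₀(‖r_5‖/‖r_6‖) = log₁₀(3.896e-19/2.138e-37) = log₁₀(1.82226e+18) ≈ 18.261.

18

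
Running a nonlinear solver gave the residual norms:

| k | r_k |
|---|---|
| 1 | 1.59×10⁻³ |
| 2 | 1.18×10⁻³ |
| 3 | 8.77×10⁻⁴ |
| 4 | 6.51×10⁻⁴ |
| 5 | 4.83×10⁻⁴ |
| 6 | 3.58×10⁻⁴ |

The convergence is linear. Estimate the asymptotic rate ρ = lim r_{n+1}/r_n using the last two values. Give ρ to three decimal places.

0.741

ρ ≈ r_6/r_5 = 3.58×10⁻⁴/4.83×10⁻⁴ = 0.74120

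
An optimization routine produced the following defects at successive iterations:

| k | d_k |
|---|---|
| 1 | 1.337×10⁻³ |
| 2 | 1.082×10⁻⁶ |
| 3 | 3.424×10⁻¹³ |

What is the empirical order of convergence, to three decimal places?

2.102

p ≈ ln(d_3/d_2) / ln(d_2/d_1)
  = ln(3.424×10⁻¹³/1.082×10⁻⁶) / ln(1.082×10⁻⁶/1.337×10⁻³)
  = ln(3.16451e-07) / ln(0.000809274)
  = -14.966097 / -7.119373 ≈ 2.102165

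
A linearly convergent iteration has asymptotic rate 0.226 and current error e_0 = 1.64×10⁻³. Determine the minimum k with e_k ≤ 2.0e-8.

8

After k steps, e_k ≈ 1.64×10⁻³·0.226^k.
Need 0.226^k ≤ 2.0e-8/1.64×10⁻³ = 1.21951e-05.
k ≥ ln(1.21951e-05)/ln(0.226) = -11.3145/-1.48722 = 7.608.
Smallest integer k = 8.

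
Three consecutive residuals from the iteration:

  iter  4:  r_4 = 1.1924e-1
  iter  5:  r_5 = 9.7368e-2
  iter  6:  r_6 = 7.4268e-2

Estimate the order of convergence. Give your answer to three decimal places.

p ≈ ln(r_6/r_5) / ln(r_5/r_4)
  = ln(7.4268e-2/9.7368e-2) / ln(9.7368e-2/1.1924e-1)
  = ln(0.762756) / ln(0.816572)
  = -0.270817 / -0.202640 ≈ 1.336444

1.336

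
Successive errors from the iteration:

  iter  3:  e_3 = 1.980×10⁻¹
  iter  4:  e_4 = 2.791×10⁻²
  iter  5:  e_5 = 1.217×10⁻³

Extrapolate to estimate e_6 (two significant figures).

First estimate the order: p ≈ ln(e_5/e_4) / ln(e_4/e_3) = ln(1.217×10⁻³/2.791×10⁻²)/ln(2.791×10⁻²/1.980×10⁻¹) = ln(0.0436044)/ln(0.14096) ≈ 1.5989.
Then e_6 ≈ e_5·(e_5/e_4)^p = 1.217×10⁻³·(0.0436044)^1.5989 = 1.217×10⁻³·0.00667952 ≈ 8.129e-06.

8.1e-6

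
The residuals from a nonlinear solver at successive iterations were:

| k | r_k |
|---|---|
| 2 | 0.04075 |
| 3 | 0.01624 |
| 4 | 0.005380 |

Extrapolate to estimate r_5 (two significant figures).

1.4e-3

First estimate the order: p ≈ ln(r_4/r_3) / ln(r_3/r_2) = ln(0.005380/0.01624)/ln(0.01624/0.04075) = ln(0.331281)/ln(0.398528) ≈ 1.2009.
Then r_5 ≈ r_4·(r_4/r_3)^p = 0.005380·(0.331281)^1.2009 = 0.005380·0.265341 ≈ 0.001428.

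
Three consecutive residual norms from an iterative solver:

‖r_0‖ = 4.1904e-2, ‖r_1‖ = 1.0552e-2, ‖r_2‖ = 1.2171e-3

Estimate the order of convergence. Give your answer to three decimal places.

1.566

p ≈ ln(‖r_2‖/‖r_1‖) / ln(‖r_1‖/‖r_0‖)
  = ln(1.2171e-3/1.0552e-2) / ln(1.0552e-2/4.1904e-2)
  = ln(0.115343) / ln(0.251814)
  = -2.159845 / -1.379065 ≈ 1.566166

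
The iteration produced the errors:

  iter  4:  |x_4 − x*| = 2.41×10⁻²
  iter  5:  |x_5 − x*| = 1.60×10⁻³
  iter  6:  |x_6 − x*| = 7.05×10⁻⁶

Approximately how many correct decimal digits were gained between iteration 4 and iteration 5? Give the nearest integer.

Digits gained ≈ log₁₀(|x_4 − x*|/|x_5 − x*|) = log₁₀(2.41×10⁻²/1.60×10⁻³) = log₁₀(15.0625) ≈ 1.178.

1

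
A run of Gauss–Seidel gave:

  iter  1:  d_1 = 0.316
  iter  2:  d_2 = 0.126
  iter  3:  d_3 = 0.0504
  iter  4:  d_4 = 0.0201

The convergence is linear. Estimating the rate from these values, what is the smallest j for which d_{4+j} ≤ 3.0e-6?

Rate ρ ≈ d_4/d_3 = 0.0201/0.0504 = 0.3988.
After j more steps, d_{4+j} ≈ 0.0201·ρ^j; need ρ^j ≤ 3.0e-6/0.0201 = 0.000149254.
j ≥ ln(0.000149254)/ln(0.3988) = -8.8099/-0.91930 = 9.583.
So 10 more iterations are needed.

10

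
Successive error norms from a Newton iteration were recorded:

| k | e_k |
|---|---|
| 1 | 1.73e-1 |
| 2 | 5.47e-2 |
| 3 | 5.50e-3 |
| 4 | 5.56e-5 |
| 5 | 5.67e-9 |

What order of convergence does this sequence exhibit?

2

Consecutive ratios: e_5/e_4 = 5.67e-9/5.56e-5 = 0.000101978, e_4/e_3 = 5.56e-5/5.50e-3 = 0.0101091.
p ≈ ln(0.000101978)/ln(0.0101091) = -9.1907/-4.5943 ≈ 2.00.
So the convergence is quadratic (order 2).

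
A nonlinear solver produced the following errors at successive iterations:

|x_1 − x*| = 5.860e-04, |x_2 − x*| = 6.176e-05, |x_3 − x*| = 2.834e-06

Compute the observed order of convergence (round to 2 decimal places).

p ≈ ln(|x_3 − x*|/|x_2 − x*|) / ln(|x_2 − x*|/|x_1 − x*|)
  = ln(2.834e-06/6.176e-05) / ln(6.176e-05/5.860e-04)
  = ln(0.0458873) / ln(0.105392)
  = -3.08157 / -2.25007 ≈ 1.36954

1.37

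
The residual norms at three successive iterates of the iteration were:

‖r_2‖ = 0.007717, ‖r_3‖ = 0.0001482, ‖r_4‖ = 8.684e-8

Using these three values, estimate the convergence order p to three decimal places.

1.883

p ≈ ln(‖r_4‖/‖r_3‖) / ln(‖r_3‖/‖r_2‖)
  = ln(8.684e-8/0.0001482) / ln(0.0001482/0.007717)
  = ln(0.000585965) / ln(0.0192044)
  = -7.442250 / -3.952616 ≈ 1.882867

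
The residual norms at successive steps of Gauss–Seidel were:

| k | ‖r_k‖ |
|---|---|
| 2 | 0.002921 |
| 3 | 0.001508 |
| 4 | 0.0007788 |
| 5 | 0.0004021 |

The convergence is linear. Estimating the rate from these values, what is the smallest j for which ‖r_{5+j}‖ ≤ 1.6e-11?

26

Rate ρ ≈ ‖r_5‖/‖r_4‖ = 0.0004021/0.0007788 = 0.5163.
After j more steps, ‖r_{5+j}‖ ≈ 0.0004021·ρ^j; need ρ^j ≤ 1.6e-11/0.0004021 = 3.97911e-08.
j ≥ ln(3.97911e-08)/ln(0.5163) = -17.0396/-0.66107 = 25.776.
So 26 more iterations are needed.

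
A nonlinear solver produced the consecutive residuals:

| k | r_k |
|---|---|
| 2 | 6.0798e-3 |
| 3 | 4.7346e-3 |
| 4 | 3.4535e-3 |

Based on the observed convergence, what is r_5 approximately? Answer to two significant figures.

First estimate the order: p ≈ ln(r_4/r_3) / ln(r_3/r_2) = ln(3.4535e-3/4.7346e-3)/ln(4.7346e-3/6.0798e-3) = ln(0.729417)/ln(0.778743) ≈ 1.2617.
Then r_5 ≈ r_4·(r_4/r_3)^p = 3.4535e-3·(0.729417)^1.2617 = 3.4535e-3·0.671609 ≈ 0.002319.

2.3e-3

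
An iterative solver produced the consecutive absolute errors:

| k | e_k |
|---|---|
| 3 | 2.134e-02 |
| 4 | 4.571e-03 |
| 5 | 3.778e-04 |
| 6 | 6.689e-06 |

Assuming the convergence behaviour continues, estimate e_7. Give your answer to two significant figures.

9.8e-9

First estimate the order: p ≈ ln(e_6/e_5) / ln(e_5/e_4) = ln(6.689e-06/3.778e-04)/ln(3.778e-04/4.571e-03) = ln(0.0177051)/ln(0.0826515) ≈ 1.6180.
Then e_7 ≈ e_6·(e_6/e_5)^p = 6.689e-06·(0.0177051)^1.6180 = 6.689e-06·0.0014636 ≈ 9.79e-09.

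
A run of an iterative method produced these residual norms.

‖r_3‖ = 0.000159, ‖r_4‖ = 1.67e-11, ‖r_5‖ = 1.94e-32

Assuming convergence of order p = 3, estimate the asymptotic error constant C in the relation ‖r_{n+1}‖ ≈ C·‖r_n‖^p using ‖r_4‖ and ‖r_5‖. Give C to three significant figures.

4.17

C ≈ ‖r_5‖ / ‖r_4‖^3
  = 1.94e-32 / (1.67e-11)^3
  = 1.94e-32 / 4.65746e-33 ≈ 4.1654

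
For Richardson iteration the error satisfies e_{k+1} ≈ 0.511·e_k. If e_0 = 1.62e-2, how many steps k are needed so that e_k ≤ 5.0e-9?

23

After k steps, e_k ≈ 1.62e-2·0.511^k.
Need 0.511^k ≤ 5.0e-9/1.62e-2 = 3.08642e-07.
k ≥ ln(3.08642e-07)/ln(0.511) = -14.9911/-0.67139 = 22.328.
Smallest integer k = 23.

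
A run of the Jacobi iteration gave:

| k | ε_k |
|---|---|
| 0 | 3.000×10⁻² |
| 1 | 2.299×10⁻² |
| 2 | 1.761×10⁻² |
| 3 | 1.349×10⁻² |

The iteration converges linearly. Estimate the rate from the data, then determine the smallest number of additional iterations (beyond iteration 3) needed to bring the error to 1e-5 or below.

28

Rate ρ ≈ ε_3/ε_2 = 1.349×10⁻²/1.761×10⁻² = 0.7660.
After j more steps, ε_{3+j} ≈ 1.349×10⁻²·ρ^j; need ρ^j ≤ 1e-5/1.349×10⁻² = 0.00074129.
j ≥ ln(0.00074129)/ln(0.7660) = -7.2071/-0.26657 = 27.036.
So 28 more iterations are needed.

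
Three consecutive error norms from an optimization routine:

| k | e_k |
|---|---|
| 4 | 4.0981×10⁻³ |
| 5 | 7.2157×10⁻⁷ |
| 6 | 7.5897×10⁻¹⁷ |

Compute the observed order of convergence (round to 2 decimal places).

p ≈ ln(e_6/e_5) / ln(e_5/e_4)
  = ln(7.5897×10⁻¹⁷/7.2157×10⁻⁷) / ln(7.2157×10⁻⁷/4.0981×10⁻³)
  = ln(1.05183e-10) / ln(0.000176074)
  = -22.97532 / -8.64461 ≈ 2.65776

2.66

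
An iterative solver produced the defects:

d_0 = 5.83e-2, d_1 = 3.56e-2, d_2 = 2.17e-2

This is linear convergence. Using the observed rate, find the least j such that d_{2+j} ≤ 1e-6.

21

Rate ρ ≈ d_2/d_1 = 2.17e-2/3.56e-2 = 0.6096.
After j more steps, d_{2+j} ≈ 2.17e-2·ρ^j; need ρ^j ≤ 1e-6/2.17e-2 = 4.60829e-05.
j ≥ ln(4.60829e-05)/ln(0.6096) = -9.9851/-0.49495 = 20.174.
So 21 more iterations are needed.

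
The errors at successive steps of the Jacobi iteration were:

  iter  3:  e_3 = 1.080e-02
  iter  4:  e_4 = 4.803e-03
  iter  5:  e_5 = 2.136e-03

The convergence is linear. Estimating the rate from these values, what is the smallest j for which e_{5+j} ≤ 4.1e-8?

Rate ρ ≈ e_5/e_4 = 2.136e-03/4.803e-03 = 0.4447.
After j more steps, e_{5+j} ≈ 2.136e-03·ρ^j; need ρ^j ≤ 4.1e-8/2.136e-03 = 1.91948e-05.
j ≥ ln(1.91948e-05)/ln(0.4447) = -10.8609/-0.81036 = 13.403.
So 14 more iterations are needed.

14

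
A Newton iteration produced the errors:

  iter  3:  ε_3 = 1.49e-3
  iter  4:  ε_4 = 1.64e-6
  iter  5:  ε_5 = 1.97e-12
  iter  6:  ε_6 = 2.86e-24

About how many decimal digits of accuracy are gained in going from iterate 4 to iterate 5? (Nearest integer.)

Digits gained ≈ log₁₀(ε_4/ε_5) = log₁₀(1.64e-6/1.97e-12) = log₁₀(832487) ≈ 5.920.

6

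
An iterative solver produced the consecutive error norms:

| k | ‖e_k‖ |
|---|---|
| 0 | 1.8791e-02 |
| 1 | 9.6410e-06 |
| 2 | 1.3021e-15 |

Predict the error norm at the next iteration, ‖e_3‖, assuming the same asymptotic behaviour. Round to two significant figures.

3.2e-45

First estimate the order: p ≈ ln(‖e_2‖/‖e_1‖) / ln(‖e_1‖/‖e_0‖) = ln(1.3021e-15/9.6410e-06)/ln(9.6410e-06/1.8791e-02) = ln(1.35059e-10)/ln(0.000513065) ≈ 3.0000.
Then ‖e_3‖ ≈ ‖e_2‖·(‖e_2‖/‖e_1‖)^p = 1.3021e-15·(1.35059e-10)^3.0000 = 1.3021e-15·2.4636e-30 ≈ 3.208e-45.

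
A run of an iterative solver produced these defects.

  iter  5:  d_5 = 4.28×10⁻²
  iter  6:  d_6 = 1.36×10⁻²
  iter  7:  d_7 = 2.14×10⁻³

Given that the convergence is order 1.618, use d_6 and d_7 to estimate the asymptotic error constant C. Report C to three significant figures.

C ≈ d_7 / d_6^1.618
  = 2.14×10⁻³ / (1.36×10⁻²)^1.618
  = 2.14×10⁻³ / 0.000955138 ≈ 2.2405

2.24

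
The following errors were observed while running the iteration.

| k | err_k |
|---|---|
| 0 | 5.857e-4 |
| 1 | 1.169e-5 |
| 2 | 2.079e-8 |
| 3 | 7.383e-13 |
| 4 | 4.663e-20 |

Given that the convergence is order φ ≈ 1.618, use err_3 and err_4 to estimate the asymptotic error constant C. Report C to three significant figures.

1.99

C ≈ err_4 / err_3^1.618
  = 4.663e-20 / (7.383e-13)^1.618
  = 4.663e-20 / 2.34856e-20 ≈ 1.9855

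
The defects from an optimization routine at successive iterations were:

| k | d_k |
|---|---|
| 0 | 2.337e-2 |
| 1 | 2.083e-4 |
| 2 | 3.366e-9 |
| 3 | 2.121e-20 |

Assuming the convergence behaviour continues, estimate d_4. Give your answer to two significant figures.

1.4e-46

First estimate the order: p ≈ ln(d_3/d_2) / ln(d_2/d_1) = ln(2.121e-20/3.366e-9)/ln(3.366e-9/2.083e-4) = ln(6.30125e-12)/ln(1.61594e-05) ≈ 2.3376.
Then d_4 ≈ d_3·(d_3/d_2)^p = 2.121e-20·(6.30125e-12)^2.3376 = 2.121e-20·6.56961e-27 ≈ 1.393e-46.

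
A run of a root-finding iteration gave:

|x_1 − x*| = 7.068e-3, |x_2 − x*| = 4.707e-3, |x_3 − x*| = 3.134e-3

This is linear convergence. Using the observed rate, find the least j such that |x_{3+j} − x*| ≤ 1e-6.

20

Rate ρ ≈ |x_3 − x*|/|x_2 − x*| = 3.134e-3/4.707e-3 = 0.6658.
After j more steps, |x_{3+j} − x*| ≈ 3.134e-3·ρ^j; need ρ^j ≤ 1e-6/3.134e-3 = 0.000319081.
j ≥ ln(0.000319081)/ln(0.6658) = -8.0501/-0.40677 = 19.790.
So 20 more iterations are needed.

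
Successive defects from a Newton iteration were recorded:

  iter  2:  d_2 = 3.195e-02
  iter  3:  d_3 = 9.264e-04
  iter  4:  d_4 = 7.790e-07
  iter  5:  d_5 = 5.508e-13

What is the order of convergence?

2

Consecutive ratios: d_5/d_4 = 5.508e-13/7.790e-07 = 7.0706e-07, d_4/d_3 = 7.790e-07/9.264e-04 = 0.000840889.
p ≈ ln(7.0706e-07)/ln(0.000840889) = -14.1621/-7.0811 ≈ 2.00.
So the convergence is quadratic (order 2).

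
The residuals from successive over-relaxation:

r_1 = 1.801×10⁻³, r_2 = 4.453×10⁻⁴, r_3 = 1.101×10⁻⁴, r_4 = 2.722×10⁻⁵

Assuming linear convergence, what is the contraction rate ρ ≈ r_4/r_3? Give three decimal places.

ρ ≈ r_4/r_3 = 2.722×10⁻⁵/1.101×10⁻⁴ = 0.24723

0.247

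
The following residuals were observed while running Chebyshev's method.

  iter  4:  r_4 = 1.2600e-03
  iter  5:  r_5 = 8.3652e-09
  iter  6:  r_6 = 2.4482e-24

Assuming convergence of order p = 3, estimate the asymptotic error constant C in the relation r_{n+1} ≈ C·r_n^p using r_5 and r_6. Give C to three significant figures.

C ≈ r_6 / r_5^3
  = 2.4482e-24 / (8.3652e-09)^3
  = 2.4482e-24 / 5.85368e-25 ≈ 4.1823

4.18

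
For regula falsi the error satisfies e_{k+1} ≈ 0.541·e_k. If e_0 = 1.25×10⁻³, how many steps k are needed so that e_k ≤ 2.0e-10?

26

After k steps, e_k ≈ 1.25×10⁻³·0.541^k.
Need 0.541^k ≤ 2.0e-10/1.25×10⁻³ = 1.6e-07.
k ≥ ln(1.6e-07)/ln(0.541) = -15.6481/-0.61434 = 25.471.
Smallest integer k = 26.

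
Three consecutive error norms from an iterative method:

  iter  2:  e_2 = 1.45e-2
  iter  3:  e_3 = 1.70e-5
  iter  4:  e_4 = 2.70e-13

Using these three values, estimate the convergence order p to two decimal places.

2.66

p ≈ ln(e_4/e_3) / ln(e_3/e_2)
  = ln(2.70e-13/1.70e-5) / ln(1.70e-5/1.45e-2)
  = ln(1.58824e-08) / ln(0.00117241)
  = -17.95805 / -6.74869 ≈ 2.66097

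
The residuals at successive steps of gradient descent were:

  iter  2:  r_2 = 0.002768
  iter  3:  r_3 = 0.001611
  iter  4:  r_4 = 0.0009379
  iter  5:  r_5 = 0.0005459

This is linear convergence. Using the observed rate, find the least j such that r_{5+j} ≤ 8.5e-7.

Rate ρ ≈ r_5/r_4 = 0.0005459/0.0009379 = 0.5820.
After j more steps, r_{5+j} ≈ 0.0005459·ρ^j; need ρ^j ≤ 8.5e-7/0.0005459 = 0.00155706.
j ≥ ln(0.00155706)/ln(0.5820) = -6.4650/-0.54128 = 11.944.
So 12 more iterations are needed.

12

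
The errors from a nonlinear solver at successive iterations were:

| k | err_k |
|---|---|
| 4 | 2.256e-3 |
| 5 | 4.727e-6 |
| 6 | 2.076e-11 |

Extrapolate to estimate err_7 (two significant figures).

First estimate the order: p ≈ ln(err_6/err_5) / ln(err_5/err_4) = ln(2.076e-11/4.727e-6)/ln(4.727e-6/2.256e-3) = ln(4.39179e-06)/ln(0.0020953) ≈ 1.9999.
Then err_7 ≈ err_6·(err_6/err_5)^p = 2.076e-11·(4.39179e-06)^1.9999 = 2.076e-11·1.93116e-11 ≈ 4.009e-22.

4.0e-22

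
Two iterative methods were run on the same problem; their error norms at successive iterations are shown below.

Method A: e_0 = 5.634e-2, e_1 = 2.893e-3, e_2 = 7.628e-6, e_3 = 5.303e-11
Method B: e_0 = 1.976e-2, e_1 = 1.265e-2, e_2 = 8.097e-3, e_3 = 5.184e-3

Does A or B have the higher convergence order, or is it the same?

A

Method A: p ≈ ln(5.303e-11/7.628e-6)/ln(7.628e-6/2.893e-3) ≈ 2.00.
Method B: p ≈ ln(5.184e-3/8.097e-3)/ln(8.097e-3/1.265e-2) ≈ 1.00.
Method A has the higher order (≈2.0 vs ≈1.0).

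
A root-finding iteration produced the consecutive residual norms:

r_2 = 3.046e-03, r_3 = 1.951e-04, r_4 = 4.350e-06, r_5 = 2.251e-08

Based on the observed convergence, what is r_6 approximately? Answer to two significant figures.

1.5e-11

First estimate the order: p ≈ ln(r_5/r_4) / ln(r_4/r_3) = ln(2.251e-08/4.350e-06)/ln(4.350e-06/1.951e-04) = ln(0.00517471)/ln(0.0222963) ≈ 1.3840.
Then r_6 ≈ r_5·(r_5/r_4)^p = 2.251e-08·(0.00517471)^1.3840 = 2.251e-08·0.000685517 ≈ 1.543e-11.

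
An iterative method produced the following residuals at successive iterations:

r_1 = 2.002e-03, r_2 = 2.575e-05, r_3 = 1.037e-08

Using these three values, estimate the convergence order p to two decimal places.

1.80

p ≈ ln(r_3/r_2) / ln(r_2/r_1)
  = ln(1.037e-08/2.575e-05) / ln(2.575e-05/2.002e-03)
  = ln(0.000402718) / ln(0.0128621)
  = -7.81727 / -4.35347 ≈ 1.79564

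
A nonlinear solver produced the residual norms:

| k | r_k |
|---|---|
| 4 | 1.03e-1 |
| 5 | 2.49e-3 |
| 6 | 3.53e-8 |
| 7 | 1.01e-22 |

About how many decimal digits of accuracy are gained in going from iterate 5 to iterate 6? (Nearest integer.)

5

Digits gained ≈ log₁₀(r_5/r_6) = log₁₀(2.49e-3/3.53e-8) = log₁₀(70538.2) ≈ 4.848.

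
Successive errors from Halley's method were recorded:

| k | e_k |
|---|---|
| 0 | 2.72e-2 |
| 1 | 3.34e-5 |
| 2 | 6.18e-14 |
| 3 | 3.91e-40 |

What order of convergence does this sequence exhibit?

3

Consecutive ratios: e_3/e_2 = 3.91e-40/6.18e-14 = 6.32686e-27, e_2/e_1 = 6.18e-14/3.34e-5 = 1.8503e-09.
p ≈ ln(6.32686e-27)/ln(1.8503e-09) = -60.3250/-20.1079 ≈ 3.00.
So the convergence is cubic (order 3).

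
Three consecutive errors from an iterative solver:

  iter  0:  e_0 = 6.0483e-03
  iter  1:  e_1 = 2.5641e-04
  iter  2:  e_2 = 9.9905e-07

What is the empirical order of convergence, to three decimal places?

p ≈ ln(e_2/e_1) / ln(e_1/e_0)
  = ln(9.9905e-07/2.5641e-04) / ln(2.5641e-04/6.0483e-03)
  = ln(0.0038963) / ln(0.0423937)
  = -5.547728 / -3.160756 ≈ 1.755190

1.755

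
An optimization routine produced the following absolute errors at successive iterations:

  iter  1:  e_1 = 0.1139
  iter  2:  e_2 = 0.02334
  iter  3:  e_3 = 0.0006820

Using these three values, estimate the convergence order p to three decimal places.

p ≈ ln(e_3/e_2) / ln(e_2/e_1)
  = ln(0.0006820/0.02334) / ln(0.02334/0.1139)
  = ln(0.0292202) / ln(0.204917)
  = -3.532895 / -1.585150 ≈ 2.228745

2.229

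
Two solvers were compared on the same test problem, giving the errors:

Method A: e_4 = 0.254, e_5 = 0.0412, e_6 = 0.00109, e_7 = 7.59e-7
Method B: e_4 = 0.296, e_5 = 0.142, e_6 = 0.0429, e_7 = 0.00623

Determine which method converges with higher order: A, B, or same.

Method A: p ≈ ln(7.59e-7/0.00109)/ln(0.00109/0.0412) ≈ 2.00.
Method B: p ≈ ln(0.00623/0.0429)/ln(0.0429/0.142) ≈ 1.61.
Method A has the higher order (≈2.0 vs ≈1.6).

A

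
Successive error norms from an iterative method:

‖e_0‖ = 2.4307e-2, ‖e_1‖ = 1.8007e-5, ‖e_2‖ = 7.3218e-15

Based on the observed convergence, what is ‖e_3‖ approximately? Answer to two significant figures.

4.9e-43

First estimate the order: p ≈ ln(‖e_2‖/‖e_1‖) / ln(‖e_1‖/‖e_0‖) = ln(7.3218e-15/1.8007e-5)/ln(1.8007e-5/2.4307e-2) = ln(4.06609e-10)/ln(0.000740815) ≈ 3.0000.
Then ‖e_3‖ ≈ ‖e_2‖·(‖e_2‖/‖e_1‖)^p = 7.3218e-15·(4.06609e-10)^3.0000 = 7.3218e-15·6.7225e-29 ≈ 4.922e-43.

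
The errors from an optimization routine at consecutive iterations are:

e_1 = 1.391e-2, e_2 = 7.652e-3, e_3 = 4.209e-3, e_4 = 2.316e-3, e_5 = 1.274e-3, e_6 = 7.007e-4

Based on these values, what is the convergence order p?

Consecutive ratios: e_6/e_5 = 7.007e-4/1.274e-3 = 0.55, e_5/e_4 = 1.274e-3/2.316e-3 = 0.550086.
p ≈ ln(0.55)/ln(0.550086) = -0.5978/-0.5977 ≈ 1.00.
So the convergence is linear (order 1).

1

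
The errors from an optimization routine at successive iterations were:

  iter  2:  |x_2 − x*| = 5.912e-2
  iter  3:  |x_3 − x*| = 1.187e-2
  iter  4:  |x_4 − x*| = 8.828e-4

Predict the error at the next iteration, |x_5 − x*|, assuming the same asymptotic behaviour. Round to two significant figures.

First estimate the order: p ≈ ln(|x_4 − x*|/|x_3 − x*|) / ln(|x_3 − x*|/|x_2 − x*|) = ln(8.828e-4/1.187e-2)/ln(1.187e-2/5.912e-2) = ln(0.0743724)/ln(0.200778) ≈ 1.6185.
Then |x_5 − x*| ≈ |x_4 − x*|·(|x_4 − x*|/|x_3 − x*|)^p = 8.828e-4·(0.0743724)^1.6185 = 8.828e-4·0.0149066 ≈ 1.316e-05.

1.3e-5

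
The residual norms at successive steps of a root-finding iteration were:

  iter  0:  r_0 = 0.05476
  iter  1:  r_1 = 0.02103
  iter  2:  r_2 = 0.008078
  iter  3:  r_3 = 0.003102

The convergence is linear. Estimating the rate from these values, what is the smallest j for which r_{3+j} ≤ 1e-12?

23

Rate ρ ≈ r_3/r_2 = 0.003102/0.008078 = 0.3840.
After j more steps, r_{3+j} ≈ 0.003102·ρ^j; need ρ^j ≤ 1e-12/0.003102 = 3.22373e-10.
j ≥ ln(3.22373e-10)/ln(0.3840) = -21.8553/-0.95711 = 22.835.
So 23 more iterations are needed.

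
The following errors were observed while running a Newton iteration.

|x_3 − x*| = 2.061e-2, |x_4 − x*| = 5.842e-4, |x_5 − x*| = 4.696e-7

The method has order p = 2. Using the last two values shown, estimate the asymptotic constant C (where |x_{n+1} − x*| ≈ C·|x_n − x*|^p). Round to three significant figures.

C ≈ |x_5 − x*| / |x_4 − x*|^2
  = 4.696e-7 / (5.842e-4)^2
  = 4.696e-7 / 3.4129e-07 ≈ 1.376

1.38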